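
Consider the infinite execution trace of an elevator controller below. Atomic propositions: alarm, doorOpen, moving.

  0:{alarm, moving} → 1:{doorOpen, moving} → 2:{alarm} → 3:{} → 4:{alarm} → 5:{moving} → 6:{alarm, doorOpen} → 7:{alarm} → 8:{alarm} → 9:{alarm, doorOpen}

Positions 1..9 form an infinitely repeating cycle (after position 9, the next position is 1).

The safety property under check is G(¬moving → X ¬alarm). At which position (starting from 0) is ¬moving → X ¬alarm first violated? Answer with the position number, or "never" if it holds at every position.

3

Check ¬moving → X ¬alarm at each position in order: 0 ✓, 1 ✓, 2 ✓.
At position 3 the labels are {} and the next position 4 has {alarm}, so ¬moving → X ¬alarm is false there. This is the first violation.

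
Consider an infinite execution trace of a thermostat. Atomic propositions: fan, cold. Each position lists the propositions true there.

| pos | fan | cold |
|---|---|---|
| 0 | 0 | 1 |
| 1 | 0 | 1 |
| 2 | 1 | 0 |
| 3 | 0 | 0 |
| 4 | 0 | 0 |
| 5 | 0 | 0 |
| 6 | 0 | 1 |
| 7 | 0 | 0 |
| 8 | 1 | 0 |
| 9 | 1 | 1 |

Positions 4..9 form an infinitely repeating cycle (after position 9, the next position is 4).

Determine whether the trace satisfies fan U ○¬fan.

Walking from position 0: ○¬fan first holds at position 0, and fan holds at every earlier position along the way, so fan U ○¬fan holds.

Satisfied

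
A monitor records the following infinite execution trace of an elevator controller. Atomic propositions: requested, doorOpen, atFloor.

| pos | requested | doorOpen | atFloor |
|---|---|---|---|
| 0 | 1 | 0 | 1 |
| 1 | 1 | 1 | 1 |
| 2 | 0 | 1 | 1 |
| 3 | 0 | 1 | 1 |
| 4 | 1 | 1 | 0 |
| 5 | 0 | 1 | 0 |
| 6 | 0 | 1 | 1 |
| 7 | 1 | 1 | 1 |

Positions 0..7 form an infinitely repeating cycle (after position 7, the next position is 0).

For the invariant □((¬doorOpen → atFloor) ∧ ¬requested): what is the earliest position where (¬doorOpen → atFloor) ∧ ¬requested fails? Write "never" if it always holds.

At position 0 the labels are {atFloor, requested}, so (¬doorOpen → atFloor) ∧ ¬requested is false there. This is the first violation.

0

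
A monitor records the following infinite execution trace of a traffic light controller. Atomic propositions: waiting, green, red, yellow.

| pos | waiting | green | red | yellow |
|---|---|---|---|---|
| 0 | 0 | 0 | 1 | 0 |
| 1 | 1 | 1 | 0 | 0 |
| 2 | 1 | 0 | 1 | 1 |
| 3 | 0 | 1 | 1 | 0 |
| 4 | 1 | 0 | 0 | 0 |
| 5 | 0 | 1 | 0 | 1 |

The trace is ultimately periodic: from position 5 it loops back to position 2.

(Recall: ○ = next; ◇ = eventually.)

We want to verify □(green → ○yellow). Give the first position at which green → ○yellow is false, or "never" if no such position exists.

3

Check green → ○yellow at each position in order: 0 ✓, 1 ✓, 2 ✓.
At position 3 the labels are {green, red} and the next position 4 has {waiting}, so green → ○yellow is false there. This is the first violation.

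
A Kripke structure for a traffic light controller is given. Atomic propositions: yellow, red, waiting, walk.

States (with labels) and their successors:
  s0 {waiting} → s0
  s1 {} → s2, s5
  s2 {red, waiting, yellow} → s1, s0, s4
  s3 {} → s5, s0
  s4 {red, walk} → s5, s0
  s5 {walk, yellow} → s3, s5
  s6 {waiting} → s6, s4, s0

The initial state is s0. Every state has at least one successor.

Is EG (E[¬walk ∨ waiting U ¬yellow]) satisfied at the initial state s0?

Holds

States satisfying E[¬walk ∨ waiting U ¬yellow]: {s0, s1, s2, s3, s4, s6}.
States satisfying EG (E[¬walk ∨ waiting U ¬yellow]): {s0, s1, s2, s3, s4, s6}.
s0 ∈ Sat(EG (E[¬walk ∨ waiting U ¬yellow])).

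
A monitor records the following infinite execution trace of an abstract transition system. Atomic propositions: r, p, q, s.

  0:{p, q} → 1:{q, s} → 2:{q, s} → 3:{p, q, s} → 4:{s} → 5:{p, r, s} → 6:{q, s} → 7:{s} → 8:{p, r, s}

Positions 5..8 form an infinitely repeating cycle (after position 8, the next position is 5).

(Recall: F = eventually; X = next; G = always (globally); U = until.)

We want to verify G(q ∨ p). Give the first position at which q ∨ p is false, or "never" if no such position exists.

4

Check q ∨ p at each position in order: 0 ✓, 1 ✓, 2 ✓, 3 ✓.
At position 4 the labels are {s}, so q ∨ p is false there. This is the first violation.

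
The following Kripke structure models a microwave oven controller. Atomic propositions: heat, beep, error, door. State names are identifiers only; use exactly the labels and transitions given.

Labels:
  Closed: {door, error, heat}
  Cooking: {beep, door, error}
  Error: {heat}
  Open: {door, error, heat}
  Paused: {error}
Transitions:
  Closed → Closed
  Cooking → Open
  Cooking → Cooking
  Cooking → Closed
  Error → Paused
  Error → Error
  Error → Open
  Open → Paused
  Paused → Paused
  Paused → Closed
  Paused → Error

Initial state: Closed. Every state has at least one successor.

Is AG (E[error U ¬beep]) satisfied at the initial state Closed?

States satisfying E[error U ¬beep]: {Closed, Cooking, Error, Open, Paused}.
States satisfying AG (E[error U ¬beep]): {Closed, Cooking, Error, Open, Paused}.
Every state reachable from Closed satisfies E[error U ¬beep].
Closed ∈ Sat(AG (E[error U ¬beep])).

Satisfied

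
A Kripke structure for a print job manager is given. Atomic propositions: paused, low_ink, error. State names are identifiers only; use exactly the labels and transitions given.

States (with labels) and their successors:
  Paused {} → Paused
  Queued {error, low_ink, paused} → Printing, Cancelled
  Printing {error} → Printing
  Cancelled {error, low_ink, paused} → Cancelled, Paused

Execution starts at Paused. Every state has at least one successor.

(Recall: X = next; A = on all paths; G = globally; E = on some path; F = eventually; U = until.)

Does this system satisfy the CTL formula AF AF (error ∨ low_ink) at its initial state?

No

States satisfying AF (error ∨ low_ink): {Queued, Printing, Cancelled}.
States satisfying AF AF (error ∨ low_ink): {Queued, Printing, Cancelled}.
There is a path from Paused along which AF (error ∨ low_ink) never holds.
Paused ∉ Sat(AF AF (error ∨ low_ink)).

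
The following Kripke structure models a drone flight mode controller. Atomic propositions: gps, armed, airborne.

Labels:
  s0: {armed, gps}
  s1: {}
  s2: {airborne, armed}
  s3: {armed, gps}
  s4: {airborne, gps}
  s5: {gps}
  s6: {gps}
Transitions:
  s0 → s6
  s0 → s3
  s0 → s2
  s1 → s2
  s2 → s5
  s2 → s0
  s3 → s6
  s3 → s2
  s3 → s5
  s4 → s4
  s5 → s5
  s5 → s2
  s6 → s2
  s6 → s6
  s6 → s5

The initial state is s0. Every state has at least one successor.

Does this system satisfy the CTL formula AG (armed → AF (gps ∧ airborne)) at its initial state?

States satisfying armed → AF (gps ∧ airborne): {s1, s4, s5, s6}.
States satisfying AG (armed → AF (gps ∧ airborne)): {s4}.
s0 is reachable from s0 and violates armed → AF (gps ∧ airborne), so AG fails at s0.
s0 ∉ Sat(AG (armed → AF (gps ∧ airborne))).

Does not hold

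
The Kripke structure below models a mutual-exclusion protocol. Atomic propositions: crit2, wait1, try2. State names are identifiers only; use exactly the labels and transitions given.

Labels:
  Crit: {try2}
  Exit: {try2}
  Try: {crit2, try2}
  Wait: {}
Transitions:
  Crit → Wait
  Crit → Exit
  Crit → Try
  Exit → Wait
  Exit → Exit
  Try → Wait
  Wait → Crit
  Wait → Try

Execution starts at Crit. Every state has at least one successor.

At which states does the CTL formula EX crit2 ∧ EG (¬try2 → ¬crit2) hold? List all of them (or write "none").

States satisfying crit2: {Try}.
States satisfying EX crit2: {Crit, Wait}.
States satisfying ¬try2 → ¬crit2: {Crit, Exit, Try, Wait}.
States satisfying EG (¬try2 → ¬crit2): {Crit, Exit, Try, Wait}.
States satisfying EX crit2 ∧ EG (¬try2 → ¬crit2): {Crit, Wait}.

{Crit, Wait}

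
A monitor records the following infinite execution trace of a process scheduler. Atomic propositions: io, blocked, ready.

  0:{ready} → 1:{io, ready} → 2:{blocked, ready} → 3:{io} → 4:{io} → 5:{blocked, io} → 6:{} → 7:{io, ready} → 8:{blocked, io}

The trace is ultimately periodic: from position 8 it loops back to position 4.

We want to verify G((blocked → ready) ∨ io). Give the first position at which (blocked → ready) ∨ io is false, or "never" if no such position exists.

never

(blocked → ready) ∨ io holds at every position 0..8, and those are all the positions the trace ever visits, so the invariant G((blocked → ready) ∨ io) is never violated.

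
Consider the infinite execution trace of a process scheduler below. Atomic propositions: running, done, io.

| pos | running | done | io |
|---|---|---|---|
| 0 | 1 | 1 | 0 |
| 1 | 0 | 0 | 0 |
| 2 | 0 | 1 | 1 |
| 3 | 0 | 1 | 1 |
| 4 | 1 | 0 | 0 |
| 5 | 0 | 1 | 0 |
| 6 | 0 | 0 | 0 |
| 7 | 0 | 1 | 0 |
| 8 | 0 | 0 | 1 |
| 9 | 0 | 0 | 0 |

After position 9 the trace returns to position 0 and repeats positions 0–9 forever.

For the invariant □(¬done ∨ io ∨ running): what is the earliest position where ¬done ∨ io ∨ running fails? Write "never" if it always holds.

Check ¬done ∨ io ∨ running at each position in order: 0 ✓, 1 ✓, 2 ✓, 3 ✓, 4 ✓.
At position 5 the labels are {done}, so ¬done ∨ io ∨ running is false there. This is the first violation.

5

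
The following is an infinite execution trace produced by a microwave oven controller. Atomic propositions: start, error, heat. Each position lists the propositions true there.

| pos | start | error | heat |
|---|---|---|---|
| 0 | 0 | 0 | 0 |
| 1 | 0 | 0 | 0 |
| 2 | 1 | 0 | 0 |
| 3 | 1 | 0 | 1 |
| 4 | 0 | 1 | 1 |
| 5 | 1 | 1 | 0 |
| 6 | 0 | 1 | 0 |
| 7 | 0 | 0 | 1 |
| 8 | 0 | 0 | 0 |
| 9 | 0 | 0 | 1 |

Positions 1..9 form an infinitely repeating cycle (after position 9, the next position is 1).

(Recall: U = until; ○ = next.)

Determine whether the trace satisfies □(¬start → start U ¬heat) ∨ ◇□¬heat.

Does not hold

¬start → start U ¬heat must hold at every position from 0 onward. It fails at position 4, so □(¬start → start U ¬heat) is false.
Positions where ¬start holds: 0, 1, 4, 6, 7, 8, 9.
Check start U ¬heat at each: 0→ok, 1→ok, 4→fails, 6→ok, 7→fails, 8→ok, 9→fails.
□¬heat is false at every position 0..9, so it never becomes true and ◇□¬heat fails.
At position 0: □(¬start → start U ¬heat) is false; ◇□¬heat is false; so □(¬start → start U ¬heat) ∨ ◇□¬heat is false.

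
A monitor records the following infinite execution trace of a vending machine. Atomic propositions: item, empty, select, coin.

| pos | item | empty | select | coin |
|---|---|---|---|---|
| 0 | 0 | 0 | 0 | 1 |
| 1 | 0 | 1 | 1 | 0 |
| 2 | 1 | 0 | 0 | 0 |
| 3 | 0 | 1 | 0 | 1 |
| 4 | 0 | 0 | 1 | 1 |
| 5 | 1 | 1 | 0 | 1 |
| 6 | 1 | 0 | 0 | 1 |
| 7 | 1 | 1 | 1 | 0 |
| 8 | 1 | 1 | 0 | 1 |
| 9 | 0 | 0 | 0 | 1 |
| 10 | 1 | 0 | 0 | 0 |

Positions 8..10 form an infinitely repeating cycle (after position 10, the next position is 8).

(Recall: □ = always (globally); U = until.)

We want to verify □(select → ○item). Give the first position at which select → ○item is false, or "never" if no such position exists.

select → ○item holds at every position 0..10, and those are all the positions the trace ever visits, so the invariant □(select → ○item) is never violated.

never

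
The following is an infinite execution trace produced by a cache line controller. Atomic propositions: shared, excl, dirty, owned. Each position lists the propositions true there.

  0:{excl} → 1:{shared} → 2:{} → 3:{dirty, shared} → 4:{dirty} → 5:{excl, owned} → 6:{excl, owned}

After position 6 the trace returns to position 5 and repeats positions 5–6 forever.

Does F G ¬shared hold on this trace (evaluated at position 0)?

G ¬shared holds at position 4, which is reachable from 0, so F G ¬shared holds.

Yes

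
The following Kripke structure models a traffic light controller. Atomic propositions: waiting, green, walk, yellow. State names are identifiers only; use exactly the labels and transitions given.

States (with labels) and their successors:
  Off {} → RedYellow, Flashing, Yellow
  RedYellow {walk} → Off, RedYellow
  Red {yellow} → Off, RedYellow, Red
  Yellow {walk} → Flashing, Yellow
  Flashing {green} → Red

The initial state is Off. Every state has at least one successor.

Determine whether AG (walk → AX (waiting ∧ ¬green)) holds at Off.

Violated

States satisfying walk → AX (waiting ∧ ¬green): {Off, Red, Flashing}.
States satisfying AG (walk → AX (waiting ∧ ¬green)): ∅.
RedYellow is reachable from Off and violates walk → AX (waiting ∧ ¬green), so AG fails at Off.
Off ∉ Sat(AG (walk → AX (waiting ∧ ¬green))).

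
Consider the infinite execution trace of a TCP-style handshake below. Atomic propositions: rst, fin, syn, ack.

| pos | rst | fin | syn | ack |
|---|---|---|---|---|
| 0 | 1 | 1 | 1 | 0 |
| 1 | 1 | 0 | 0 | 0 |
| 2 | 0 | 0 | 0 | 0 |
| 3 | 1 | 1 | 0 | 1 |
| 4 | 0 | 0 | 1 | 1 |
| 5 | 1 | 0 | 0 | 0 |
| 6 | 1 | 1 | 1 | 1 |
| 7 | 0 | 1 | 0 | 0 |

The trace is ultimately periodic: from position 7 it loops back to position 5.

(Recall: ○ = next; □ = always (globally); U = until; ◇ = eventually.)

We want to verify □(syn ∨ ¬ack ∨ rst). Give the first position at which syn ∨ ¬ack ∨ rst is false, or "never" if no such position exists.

never

syn ∨ ¬ack ∨ rst holds at every position 0..7, and those are all the positions the trace ever visits, so the invariant □(syn ∨ ¬ack ∨ rst) is never violated.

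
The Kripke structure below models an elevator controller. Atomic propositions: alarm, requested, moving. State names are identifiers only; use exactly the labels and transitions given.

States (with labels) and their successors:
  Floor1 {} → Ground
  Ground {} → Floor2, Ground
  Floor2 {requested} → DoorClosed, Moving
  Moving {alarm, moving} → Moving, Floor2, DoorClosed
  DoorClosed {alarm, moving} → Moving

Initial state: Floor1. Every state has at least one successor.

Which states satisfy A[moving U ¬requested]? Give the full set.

States satisfying moving: {Moving, DoorClosed}.
States satisfying ¬requested: {Floor1, Ground, Moving, DoorClosed}.
States satisfying A[moving U ¬requested]: {Floor1, Ground, Moving, DoorClosed}.

{Floor1, Ground, Moving, DoorClosed}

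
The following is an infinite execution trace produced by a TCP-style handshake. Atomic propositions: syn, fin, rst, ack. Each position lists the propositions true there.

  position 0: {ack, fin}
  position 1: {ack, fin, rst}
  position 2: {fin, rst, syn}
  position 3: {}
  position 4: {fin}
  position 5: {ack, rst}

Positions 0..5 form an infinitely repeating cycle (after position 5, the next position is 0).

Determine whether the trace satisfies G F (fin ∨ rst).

Holds

F (fin ∨ rst) holds at every position 0..5, and those are all positions ever visited, so G F (fin ∨ rst) holds.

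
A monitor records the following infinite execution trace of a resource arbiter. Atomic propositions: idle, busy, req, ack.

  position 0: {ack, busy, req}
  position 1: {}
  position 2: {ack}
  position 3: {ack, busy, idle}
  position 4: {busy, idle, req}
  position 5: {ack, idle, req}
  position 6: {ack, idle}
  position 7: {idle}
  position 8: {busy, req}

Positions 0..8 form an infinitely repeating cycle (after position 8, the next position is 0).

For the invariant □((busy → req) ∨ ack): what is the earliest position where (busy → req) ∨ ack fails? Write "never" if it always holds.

(busy → req) ∨ ack holds at every position 0..8, and those are all the positions the trace ever visits, so the invariant □((busy → req) ∨ ack) is never violated.

never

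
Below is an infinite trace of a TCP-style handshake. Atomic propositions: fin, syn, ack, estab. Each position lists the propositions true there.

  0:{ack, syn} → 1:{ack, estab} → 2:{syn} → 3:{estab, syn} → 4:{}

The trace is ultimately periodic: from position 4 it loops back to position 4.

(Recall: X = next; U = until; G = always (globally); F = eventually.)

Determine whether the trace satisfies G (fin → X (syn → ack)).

Satisfied

fin → X (syn → ack) holds at every position 0..4, and those are all positions ever visited, so G (fin → X (syn → ack)) holds.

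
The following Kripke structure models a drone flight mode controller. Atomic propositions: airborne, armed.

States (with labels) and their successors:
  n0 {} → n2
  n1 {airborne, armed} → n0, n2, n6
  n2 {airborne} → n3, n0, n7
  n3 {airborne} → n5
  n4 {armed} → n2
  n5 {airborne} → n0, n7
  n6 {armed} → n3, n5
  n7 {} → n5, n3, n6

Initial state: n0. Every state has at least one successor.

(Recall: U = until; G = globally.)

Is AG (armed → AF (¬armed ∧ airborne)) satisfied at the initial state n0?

States satisfying armed → AF (¬armed ∧ airborne): {n0, n1, n2, n3, n4, n5, n6, n7}.
States satisfying AG (armed → AF (¬armed ∧ airborne)): {n0, n1, n2, n3, n4, n5, n6, n7}.
Every state reachable from n0 satisfies armed → AF (¬armed ∧ airborne).
n0 ∈ Sat(AG (armed → AF (¬armed ∧ airborne))).

Holds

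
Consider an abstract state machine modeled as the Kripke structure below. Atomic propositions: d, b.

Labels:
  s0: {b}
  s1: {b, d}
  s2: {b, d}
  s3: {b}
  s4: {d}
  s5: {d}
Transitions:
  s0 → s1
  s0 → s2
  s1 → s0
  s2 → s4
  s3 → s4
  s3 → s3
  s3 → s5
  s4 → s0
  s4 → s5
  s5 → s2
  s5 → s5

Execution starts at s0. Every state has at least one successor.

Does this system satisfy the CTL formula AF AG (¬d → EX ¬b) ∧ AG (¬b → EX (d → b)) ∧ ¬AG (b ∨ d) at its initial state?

No

States satisfying AG (¬d → EX ¬b): ∅.
States satisfying AF AG (¬d → EX ¬b): ∅.
States satisfying ¬b → EX (d → b): {s0, s1, s2, s3, s4, s5}.
States satisfying AG (¬b → EX (d → b)): {s0, s1, s2, s3, s4, s5}.
States satisfying b ∨ d: {s0, s1, s2, s3, s4, s5}.
States satisfying AG (b ∨ d): {s0, s1, s2, s3, s4, s5}.
States satisfying ¬AG (b ∨ d): ∅.
States satisfying AG (¬b → EX (d → b)) ∧ ¬AG (b ∨ d): ∅.
States satisfying AF AG (¬d → EX ¬b) ∧ AG (¬b → EX (d → b)) ∧ ¬AG (b ∨ d): ∅.
s0 ∉ Sat(AF AG (¬d → EX ¬b) ∧ AG (¬b → EX (d → b)) ∧ ¬AG (b ∨ d)).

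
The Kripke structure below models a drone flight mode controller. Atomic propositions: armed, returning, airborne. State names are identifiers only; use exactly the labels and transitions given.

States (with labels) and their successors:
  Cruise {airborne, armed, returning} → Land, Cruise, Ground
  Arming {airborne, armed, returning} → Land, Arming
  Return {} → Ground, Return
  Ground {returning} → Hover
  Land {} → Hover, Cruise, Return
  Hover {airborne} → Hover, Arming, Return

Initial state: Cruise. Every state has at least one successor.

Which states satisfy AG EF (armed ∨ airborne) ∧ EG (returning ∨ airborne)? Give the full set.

States satisfying EF (armed ∨ airborne): {Cruise, Arming, Return, Ground, Land, Hover}.
States satisfying AG EF (armed ∨ airborne): {Cruise, Arming, Return, Ground, Land, Hover}.
States satisfying returning ∨ airborne: {Cruise, Arming, Ground, Hover}.
States satisfying EG (returning ∨ airborne): {Cruise, Arming, Ground, Hover}.
States satisfying AG EF (armed ∨ airborne) ∧ EG (returning ∨ airborne): {Cruise, Arming, Ground, Hover}.

{Cruise, Arming, Ground, Hover}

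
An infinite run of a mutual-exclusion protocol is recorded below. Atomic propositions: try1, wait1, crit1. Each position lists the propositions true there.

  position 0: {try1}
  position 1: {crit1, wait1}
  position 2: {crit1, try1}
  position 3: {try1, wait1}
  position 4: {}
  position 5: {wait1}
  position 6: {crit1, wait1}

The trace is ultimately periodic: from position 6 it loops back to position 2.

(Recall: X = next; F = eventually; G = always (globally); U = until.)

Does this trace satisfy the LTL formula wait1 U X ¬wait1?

Walking from position 0: at position 0, X ¬wait1 has not yet held and wait1 fails, so wait1 U X ¬wait1 is false.

Does not hold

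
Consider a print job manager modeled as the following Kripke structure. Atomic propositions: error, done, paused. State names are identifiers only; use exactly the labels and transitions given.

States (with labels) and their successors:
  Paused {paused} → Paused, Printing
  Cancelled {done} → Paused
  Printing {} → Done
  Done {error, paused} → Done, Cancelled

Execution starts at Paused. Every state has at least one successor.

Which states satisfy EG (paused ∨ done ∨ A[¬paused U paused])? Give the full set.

States satisfying paused ∨ done ∨ A[¬paused U paused]: {Paused, Cancelled, Printing, Done}.
States satisfying EG (paused ∨ done ∨ A[¬paused U paused]): {Paused, Cancelled, Printing, Done}.

{Paused, Cancelled, Printing, Done}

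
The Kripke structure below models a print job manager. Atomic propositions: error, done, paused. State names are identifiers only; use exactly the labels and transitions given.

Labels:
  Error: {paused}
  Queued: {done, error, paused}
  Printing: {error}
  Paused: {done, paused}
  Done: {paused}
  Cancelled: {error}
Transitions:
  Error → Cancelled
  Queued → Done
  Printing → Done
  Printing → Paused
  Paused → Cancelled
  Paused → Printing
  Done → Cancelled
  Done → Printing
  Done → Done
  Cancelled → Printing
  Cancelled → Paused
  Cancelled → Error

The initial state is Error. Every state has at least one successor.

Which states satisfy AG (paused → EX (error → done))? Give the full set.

none

States satisfying paused → EX (error → done): {Queued, Printing, Done, Cancelled}.
States satisfying AG (paused → EX (error → done)): ∅.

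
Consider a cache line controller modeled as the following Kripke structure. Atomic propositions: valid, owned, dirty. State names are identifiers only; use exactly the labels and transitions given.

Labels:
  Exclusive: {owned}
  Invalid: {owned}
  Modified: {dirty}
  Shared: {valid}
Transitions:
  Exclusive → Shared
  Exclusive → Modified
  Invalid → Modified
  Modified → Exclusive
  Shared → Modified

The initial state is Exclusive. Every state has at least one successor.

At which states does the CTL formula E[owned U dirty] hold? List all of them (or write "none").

States satisfying owned: {Exclusive, Invalid}.
States satisfying dirty: {Modified}.
States satisfying E[owned U dirty]: {Exclusive, Invalid, Modified}.

{Exclusive, Invalid, Modified}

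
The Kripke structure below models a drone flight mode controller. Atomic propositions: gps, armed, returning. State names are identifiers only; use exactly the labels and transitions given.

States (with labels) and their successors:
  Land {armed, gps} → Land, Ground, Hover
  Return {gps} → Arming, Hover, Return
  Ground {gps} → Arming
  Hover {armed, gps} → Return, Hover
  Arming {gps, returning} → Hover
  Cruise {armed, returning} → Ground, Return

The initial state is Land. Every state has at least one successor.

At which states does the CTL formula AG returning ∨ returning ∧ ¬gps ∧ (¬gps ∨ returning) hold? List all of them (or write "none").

States satisfying returning: {Arming, Cruise}.
States satisfying AG returning: ∅.
States satisfying ¬gps: {Cruise}.
States satisfying returning ∧ ¬gps: {Cruise}.
States satisfying ¬gps ∨ returning: {Arming, Cruise}.
States satisfying returning ∧ ¬gps ∧ (¬gps ∨ returning): {Cruise}.
States satisfying AG returning ∨ returning ∧ ¬gps ∧ (¬gps ∨ returning): {Cruise}.

{Cruise}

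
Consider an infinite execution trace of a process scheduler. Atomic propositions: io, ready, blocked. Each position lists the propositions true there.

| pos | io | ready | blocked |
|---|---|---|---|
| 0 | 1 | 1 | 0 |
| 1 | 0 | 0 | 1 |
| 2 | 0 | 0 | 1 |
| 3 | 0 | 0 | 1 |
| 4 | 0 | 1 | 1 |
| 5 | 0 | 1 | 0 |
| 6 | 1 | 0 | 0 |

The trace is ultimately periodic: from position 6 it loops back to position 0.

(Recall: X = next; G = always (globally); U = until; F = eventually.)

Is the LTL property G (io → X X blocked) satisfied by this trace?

io → X X blocked holds at every position 0..6, and those are all positions ever visited, so G (io → X X blocked) holds.
Positions where io holds: 0, 6.
Check X X blocked at each: 0→ok, 6→ok.

Satisfied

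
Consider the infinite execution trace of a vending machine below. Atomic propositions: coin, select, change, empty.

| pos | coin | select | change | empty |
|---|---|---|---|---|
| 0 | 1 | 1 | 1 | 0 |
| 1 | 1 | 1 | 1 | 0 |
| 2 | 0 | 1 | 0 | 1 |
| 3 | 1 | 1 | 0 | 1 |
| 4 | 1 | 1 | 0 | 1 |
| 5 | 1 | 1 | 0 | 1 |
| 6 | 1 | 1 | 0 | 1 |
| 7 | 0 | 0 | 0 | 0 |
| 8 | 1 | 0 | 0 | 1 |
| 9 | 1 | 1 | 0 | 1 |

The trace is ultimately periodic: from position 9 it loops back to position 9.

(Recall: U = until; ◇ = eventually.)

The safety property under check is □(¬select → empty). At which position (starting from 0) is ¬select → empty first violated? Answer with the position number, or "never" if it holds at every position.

Check ¬select → empty at each position in order: 0 ✓, 1 ✓, 2 ✓, 3 ✓, 4 ✓, 5 ✓, 6 ✓.
At position 7 the labels are {}, so ¬select → empty is false there. This is the first violation.

7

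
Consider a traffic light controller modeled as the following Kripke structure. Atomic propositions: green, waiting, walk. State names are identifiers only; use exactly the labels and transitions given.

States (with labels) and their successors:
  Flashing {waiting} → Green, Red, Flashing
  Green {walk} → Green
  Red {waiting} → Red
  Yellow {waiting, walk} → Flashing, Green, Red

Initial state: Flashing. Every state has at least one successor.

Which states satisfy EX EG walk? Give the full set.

{Flashing, Green, Yellow}

States satisfying EG walk: {Green, Yellow}.
States satisfying EX EG walk: {Flashing, Green, Yellow}.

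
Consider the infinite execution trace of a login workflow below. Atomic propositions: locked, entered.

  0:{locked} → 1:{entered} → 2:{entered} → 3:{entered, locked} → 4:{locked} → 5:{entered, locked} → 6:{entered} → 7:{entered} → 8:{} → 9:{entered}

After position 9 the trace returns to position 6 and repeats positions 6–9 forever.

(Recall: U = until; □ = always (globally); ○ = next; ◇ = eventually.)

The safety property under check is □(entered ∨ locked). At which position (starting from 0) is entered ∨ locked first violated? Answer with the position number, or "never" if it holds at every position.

Check entered ∨ locked at each position in order: 0 ✓, 1 ✓, 2 ✓, 3 ✓, 4 ✓, 5 ✓, 6 ✓, 7 ✓.
At position 8 the labels are {}, so entered ∨ locked is false there. This is the first violation.

8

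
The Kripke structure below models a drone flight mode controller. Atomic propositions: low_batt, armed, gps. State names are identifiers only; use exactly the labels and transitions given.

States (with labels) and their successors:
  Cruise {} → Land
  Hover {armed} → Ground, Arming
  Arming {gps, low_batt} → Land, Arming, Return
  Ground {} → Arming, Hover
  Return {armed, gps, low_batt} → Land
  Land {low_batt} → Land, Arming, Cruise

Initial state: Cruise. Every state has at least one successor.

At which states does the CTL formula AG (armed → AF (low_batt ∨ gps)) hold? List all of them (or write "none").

States satisfying armed → AF (low_batt ∨ gps): {Cruise, Arming, Ground, Return, Land}.
States satisfying AG (armed → AF (low_batt ∨ gps)): {Cruise, Arming, Return, Land}.

{Cruise, Arming, Return, Land}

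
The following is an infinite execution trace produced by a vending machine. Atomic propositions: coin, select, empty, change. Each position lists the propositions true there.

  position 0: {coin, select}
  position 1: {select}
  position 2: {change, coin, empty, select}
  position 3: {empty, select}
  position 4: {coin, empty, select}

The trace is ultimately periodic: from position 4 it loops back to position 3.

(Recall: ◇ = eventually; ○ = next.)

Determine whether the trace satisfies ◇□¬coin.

Does not hold

□¬coin is false at every position 0..4, so it never becomes true and ◇□¬coin fails.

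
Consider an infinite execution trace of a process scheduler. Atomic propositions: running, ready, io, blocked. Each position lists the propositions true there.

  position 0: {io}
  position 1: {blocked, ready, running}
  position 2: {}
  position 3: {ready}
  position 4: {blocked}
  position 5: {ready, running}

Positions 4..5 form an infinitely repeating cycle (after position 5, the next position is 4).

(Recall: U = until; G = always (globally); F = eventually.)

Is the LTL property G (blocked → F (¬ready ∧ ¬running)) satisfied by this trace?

blocked → F (¬ready ∧ ¬running) holds at every position 0..5, and those are all positions ever visited, so G (blocked → F (¬ready ∧ ¬running)) holds.
Positions where blocked holds: 1, 4.
Check F (¬ready ∧ ¬running) at each: 1→ok, 4→ok.

Yes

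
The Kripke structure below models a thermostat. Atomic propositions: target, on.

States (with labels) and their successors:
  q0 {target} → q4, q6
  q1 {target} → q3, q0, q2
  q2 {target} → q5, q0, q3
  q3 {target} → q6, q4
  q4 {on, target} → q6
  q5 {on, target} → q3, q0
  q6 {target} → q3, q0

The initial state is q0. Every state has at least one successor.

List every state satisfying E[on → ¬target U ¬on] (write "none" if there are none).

{q0, q1, q2, q3, q6}

States satisfying on → ¬target: {q0, q1, q2, q3, q6}.
States satisfying ¬on: {q0, q1, q2, q3, q6}.
States satisfying E[on → ¬target U ¬on]: {q0, q1, q2, q3, q6}.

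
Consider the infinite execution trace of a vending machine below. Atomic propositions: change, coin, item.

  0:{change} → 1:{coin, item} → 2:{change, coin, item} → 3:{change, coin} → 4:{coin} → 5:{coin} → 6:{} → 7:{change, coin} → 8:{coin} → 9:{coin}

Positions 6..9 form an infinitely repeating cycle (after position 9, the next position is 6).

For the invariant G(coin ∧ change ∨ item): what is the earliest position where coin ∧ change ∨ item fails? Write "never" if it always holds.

0

At position 0 the labels are {change}, so coin ∧ change ∨ item is false there. This is the first violation.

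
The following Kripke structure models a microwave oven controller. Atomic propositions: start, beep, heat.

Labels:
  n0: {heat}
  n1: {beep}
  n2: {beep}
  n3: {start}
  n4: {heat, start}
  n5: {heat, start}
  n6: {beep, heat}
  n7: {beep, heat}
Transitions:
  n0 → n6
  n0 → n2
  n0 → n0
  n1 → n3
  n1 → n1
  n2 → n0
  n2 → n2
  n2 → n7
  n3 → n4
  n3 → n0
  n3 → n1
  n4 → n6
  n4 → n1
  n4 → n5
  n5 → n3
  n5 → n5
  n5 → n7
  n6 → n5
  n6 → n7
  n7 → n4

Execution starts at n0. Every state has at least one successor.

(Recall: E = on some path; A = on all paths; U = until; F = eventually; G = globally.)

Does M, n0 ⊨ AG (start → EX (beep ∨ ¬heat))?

States satisfying start → EX (beep ∨ ¬heat): {n0, n1, n2, n3, n4, n5, n6, n7}.
States satisfying AG (start → EX (beep ∨ ¬heat)): {n0, n1, n2, n3, n4, n5, n6, n7}.
Every state reachable from n0 satisfies start → EX (beep ∨ ¬heat).
n0 ∈ Sat(AG (start → EX (beep ∨ ¬heat))).

Holds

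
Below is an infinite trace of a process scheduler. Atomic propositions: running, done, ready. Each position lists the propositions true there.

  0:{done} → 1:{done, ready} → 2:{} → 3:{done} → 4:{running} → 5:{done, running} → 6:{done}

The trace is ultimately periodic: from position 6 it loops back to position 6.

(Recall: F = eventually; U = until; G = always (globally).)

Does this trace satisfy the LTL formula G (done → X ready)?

done → X ready must hold at every position from 0 onward. It fails at position 1, so G (done → X ready) is false.
Positions where done holds: 0, 1, 3, 5, 6.
Check X ready at each: 0→ok, 1→fails, 3→fails, 5→fails, 6→fails.

Does not hold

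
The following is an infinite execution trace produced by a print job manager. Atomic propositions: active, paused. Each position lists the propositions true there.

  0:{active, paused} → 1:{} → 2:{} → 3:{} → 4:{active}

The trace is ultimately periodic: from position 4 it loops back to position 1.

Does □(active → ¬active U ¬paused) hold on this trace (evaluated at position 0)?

No

active → ¬active U ¬paused must hold at every position from 0 onward. It fails at position 0, so □(active → ¬active U ¬paused) is false.
Positions where active holds: 0, 4.
Check ¬active U ¬paused at each: 0→fails, 4→ok.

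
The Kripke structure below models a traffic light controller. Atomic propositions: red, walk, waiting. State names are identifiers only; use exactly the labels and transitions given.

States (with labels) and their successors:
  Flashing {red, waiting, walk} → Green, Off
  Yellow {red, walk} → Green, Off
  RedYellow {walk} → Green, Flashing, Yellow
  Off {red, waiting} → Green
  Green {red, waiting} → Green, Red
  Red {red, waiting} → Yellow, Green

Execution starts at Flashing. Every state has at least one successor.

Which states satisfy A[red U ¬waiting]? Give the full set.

States satisfying red: {Flashing, Yellow, Off, Green, Red}.
States satisfying ¬waiting: {Yellow, RedYellow}.
States satisfying A[red U ¬waiting]: {Yellow, RedYellow}.

{Yellow, RedYellow}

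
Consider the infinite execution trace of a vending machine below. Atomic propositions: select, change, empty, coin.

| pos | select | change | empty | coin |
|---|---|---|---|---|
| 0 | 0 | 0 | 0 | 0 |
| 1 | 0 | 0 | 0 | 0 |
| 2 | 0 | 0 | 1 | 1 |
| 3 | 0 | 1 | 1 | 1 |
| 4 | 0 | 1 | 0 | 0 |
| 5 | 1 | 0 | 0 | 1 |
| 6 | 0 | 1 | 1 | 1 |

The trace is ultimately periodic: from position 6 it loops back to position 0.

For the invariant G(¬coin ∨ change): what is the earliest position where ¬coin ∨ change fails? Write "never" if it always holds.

Check ¬coin ∨ change at each position in order: 0 ✓, 1 ✓.
At position 2 the labels are {coin, empty}, so ¬coin ∨ change is false there. This is the first violation.

2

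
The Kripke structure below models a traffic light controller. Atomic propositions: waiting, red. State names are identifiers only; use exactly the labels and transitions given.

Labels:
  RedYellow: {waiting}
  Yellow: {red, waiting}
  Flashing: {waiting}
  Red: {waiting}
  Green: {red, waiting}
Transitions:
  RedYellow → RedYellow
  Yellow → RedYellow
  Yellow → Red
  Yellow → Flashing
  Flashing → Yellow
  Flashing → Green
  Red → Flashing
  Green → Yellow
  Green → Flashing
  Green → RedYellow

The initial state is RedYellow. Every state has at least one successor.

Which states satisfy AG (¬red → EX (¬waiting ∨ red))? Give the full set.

States satisfying ¬red → EX (¬waiting ∨ red): {Yellow, Flashing, Green}.
States satisfying AG (¬red → EX (¬waiting ∨ red)): ∅.

none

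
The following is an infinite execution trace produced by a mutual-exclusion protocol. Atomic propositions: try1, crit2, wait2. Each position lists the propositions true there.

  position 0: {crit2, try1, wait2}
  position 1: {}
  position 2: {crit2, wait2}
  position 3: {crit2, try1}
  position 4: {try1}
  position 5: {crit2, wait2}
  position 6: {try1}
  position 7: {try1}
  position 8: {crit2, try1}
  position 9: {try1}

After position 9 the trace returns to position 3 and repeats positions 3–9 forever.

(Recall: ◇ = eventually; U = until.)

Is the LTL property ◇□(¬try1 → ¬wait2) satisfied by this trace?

Does not hold

□(¬try1 → ¬wait2) is false at every position 0..9, so it never becomes true and ◇□(¬try1 → ¬wait2) fails.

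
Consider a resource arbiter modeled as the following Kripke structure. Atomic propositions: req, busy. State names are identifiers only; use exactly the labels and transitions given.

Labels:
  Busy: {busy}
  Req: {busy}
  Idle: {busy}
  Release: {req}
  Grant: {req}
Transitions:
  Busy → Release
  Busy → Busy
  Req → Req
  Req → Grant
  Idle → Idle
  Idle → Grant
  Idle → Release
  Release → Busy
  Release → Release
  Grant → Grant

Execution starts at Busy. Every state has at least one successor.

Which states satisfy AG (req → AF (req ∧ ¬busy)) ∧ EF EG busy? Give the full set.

States satisfying req → AF (req ∧ ¬busy): {Busy, Req, Idle, Release, Grant}.
States satisfying AG (req → AF (req ∧ ¬busy)): {Busy, Req, Idle, Release, Grant}.
States satisfying EG busy: {Busy, Req, Idle}.
States satisfying EF EG busy: {Busy, Req, Idle, Release}.
States satisfying AG (req → AF (req ∧ ¬busy)) ∧ EF EG busy: {Busy, Req, Idle, Release}.

{Busy, Req, Idle, Release}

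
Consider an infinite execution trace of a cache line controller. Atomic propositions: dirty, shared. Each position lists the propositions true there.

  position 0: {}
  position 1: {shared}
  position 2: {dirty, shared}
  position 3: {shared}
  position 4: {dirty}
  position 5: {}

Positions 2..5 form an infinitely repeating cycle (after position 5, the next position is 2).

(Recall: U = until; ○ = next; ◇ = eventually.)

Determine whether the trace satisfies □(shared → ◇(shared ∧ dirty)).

Satisfied

shared → ◇(shared ∧ dirty) holds at every position 0..5, and those are all positions ever visited, so □(shared → ◇(shared ∧ dirty)) holds.
Positions where shared holds: 1, 2, 3.
Check ◇(shared ∧ dirty) at each: 1→ok, 2→ok, 3→ok.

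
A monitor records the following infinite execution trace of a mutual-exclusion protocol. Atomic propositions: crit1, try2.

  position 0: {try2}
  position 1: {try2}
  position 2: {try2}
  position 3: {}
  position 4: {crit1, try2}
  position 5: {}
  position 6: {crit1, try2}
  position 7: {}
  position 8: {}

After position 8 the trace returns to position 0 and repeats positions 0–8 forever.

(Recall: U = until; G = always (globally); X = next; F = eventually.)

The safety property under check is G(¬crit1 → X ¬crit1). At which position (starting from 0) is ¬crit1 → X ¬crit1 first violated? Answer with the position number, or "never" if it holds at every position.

Check ¬crit1 → X ¬crit1 at each position in order: 0 ✓, 1 ✓, 2 ✓.
At position 3 the labels are {} and the next position 4 has {crit1, try2}, so ¬crit1 → X ¬crit1 is false there. This is the first violation.

3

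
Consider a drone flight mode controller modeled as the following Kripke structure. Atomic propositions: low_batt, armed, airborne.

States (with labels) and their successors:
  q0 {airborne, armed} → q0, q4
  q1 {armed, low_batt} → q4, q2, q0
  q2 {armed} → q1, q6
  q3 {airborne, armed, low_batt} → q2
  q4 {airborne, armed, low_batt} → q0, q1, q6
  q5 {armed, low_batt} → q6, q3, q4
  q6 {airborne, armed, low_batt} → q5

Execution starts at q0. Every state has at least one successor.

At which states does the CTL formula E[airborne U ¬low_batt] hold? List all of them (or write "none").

States satisfying airborne: {q0, q3, q4, q6}.
States satisfying ¬low_batt: {q0, q2}.
States satisfying E[airborne U ¬low_batt]: {q0, q2, q3, q4}.

{q0, q2, q3, q4}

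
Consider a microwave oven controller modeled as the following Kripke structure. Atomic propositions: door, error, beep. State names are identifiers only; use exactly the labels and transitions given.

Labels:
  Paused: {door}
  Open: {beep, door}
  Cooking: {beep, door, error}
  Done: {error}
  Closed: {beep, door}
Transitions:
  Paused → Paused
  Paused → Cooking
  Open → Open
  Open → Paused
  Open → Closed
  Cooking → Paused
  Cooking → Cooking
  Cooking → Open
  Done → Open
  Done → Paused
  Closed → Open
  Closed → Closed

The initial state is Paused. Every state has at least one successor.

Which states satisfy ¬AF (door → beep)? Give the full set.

States satisfying door → beep: {Open, Cooking, Done, Closed}.
States satisfying AF (door → beep): {Open, Cooking, Done, Closed}.
States satisfying ¬AF (door → beep): {Paused}.

{Paused}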